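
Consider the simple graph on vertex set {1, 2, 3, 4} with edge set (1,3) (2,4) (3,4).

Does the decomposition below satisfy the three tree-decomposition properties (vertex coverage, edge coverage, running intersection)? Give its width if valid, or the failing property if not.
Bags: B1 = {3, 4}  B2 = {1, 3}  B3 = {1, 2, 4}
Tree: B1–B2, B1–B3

A tree decomposition must satisfy three properties: every vertex lies in some bag; for every edge, both endpoints lie together in some bag; and for every vertex, the bags containing it form a connected subtree. Here bags containing vertex 1 are not connected in the tree, so the decomposition is invalid.

No — bags containing vertex 1 are not connected in the tree.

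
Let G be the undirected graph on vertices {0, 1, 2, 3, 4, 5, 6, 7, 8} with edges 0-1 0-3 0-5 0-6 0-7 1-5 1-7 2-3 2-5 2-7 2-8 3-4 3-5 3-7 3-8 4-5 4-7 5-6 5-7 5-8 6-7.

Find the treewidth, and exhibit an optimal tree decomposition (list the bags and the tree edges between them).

Treewidth 3.
One optimal decomposition is:
Bags: B1 = {3, 4, 5, 7}  B2 = {2, 3, 5, 7}  B3 = {0, 3, 5, 7}  B4 = {2, 3, 5, 8}  B5 = {0, 5, 6, 7}  B6 = {0, 1, 5, 7}
Tree: B1–B2, B2–B3, B2–B4, B3–B5, B5–B6

Every bag has size at most 4, so the width is 4 − 1 = 3 and tw(G) ≤ 3. On the other hand G contains the 4-clique {2, 3, 5, 8}. A clique must lie in a single bag of any decomposition, so no decomposition can have width below 3. Combining the bounds, tw(G) = 3.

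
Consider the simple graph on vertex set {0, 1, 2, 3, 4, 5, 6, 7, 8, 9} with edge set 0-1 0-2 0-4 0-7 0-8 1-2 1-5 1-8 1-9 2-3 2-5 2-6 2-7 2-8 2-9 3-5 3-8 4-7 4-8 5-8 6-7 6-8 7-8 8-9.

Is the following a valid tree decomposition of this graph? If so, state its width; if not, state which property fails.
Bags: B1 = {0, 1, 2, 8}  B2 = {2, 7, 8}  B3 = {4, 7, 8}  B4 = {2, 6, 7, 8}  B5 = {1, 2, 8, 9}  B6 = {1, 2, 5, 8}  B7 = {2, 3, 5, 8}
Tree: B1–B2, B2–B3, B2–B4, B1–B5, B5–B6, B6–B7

No — edge (0,7) lies in no bag.

A tree decomposition must satisfy three properties: every vertex lies in some bag; for every edge, both endpoints lie together in some bag; and for every vertex, the bags containing it form a connected subtree. Here edge (0,7) lies in no bag, so the decomposition is invalid.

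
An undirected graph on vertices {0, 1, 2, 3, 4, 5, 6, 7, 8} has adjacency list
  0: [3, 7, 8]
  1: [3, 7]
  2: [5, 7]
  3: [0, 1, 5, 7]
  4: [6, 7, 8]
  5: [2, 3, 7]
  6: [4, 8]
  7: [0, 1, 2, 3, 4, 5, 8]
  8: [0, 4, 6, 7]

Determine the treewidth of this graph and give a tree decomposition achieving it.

Treewidth 2.
One such decomposition:
Bags: B1 = {3, 5, 7}  B2 = {1, 3, 7}  B3 = {0, 3, 7}  B4 = {2, 5, 7}  B5 = {0, 7, 8}  B6 = {4, 7, 8}  B7 = {4, 6, 8}
Tree: B1–B2, B1–B3, B1–B4, B3–B5, B5–B6, B6–B7

Each bag holds 3 vertices, so the decomposition has width 2, which upper-bounds the treewidth. On the other hand G contains the 3-clique {4, 6, 8}. A clique must lie in a single bag of any decomposition, so no decomposition can have width below 2. Therefore the treewidth is 2.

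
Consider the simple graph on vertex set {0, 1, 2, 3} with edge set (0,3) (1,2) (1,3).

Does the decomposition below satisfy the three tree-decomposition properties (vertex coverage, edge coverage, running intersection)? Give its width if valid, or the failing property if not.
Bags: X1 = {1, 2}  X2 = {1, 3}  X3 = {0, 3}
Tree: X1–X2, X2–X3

Yes; width 1.

Vertex coverage: the bags together contain {0, 1, 2, 3}, the full vertex set. Edge coverage: each edge of G has both endpoints in at least one bag. Running intersection: for every vertex, the bags containing it form a connected subtree. All three properties hold, so this is a valid tree decomposition of width max|bag| − 1 = 1, and hence tw(G) ≤ 1.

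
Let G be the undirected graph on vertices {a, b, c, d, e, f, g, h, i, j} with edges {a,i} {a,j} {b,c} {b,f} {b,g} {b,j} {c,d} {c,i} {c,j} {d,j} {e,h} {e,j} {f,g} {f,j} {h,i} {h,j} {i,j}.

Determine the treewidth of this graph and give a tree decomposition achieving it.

The largest bag has 3 vertices, giving width 2; this decomposition certifies tw(G) ≤ 2. On the other hand G contains the 3-clique {b, f, g}. A clique must lie in a single bag of any decomposition, so no decomposition can have width below 2. Hence tw(G) = 2 exactly.

Treewidth 2.
Bags: B1 = {b, c, j}  B2 = {c, i, j}  B3 = {a, i, j}  B4 = {h, i, j}  B5 = {b, f, j}  B6 = {c, d, j}  B7 = {b, f, g}  B8 = {e, h, j}
Tree: B1–B2, B2–B3, B3–B4, B1–B5, B2–B6, B5–B7, B4–B8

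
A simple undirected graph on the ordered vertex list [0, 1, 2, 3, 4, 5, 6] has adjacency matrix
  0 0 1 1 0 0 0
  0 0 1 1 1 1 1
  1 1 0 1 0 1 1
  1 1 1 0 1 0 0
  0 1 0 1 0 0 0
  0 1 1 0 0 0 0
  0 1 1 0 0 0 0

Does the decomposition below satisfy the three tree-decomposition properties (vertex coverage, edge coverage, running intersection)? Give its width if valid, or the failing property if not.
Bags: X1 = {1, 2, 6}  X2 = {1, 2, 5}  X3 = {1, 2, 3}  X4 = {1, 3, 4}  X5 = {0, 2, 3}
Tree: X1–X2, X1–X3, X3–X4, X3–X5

Vertex coverage: the bags together contain {0, 1, 2, 3, 4, 5, 6}, the full vertex set. Edge coverage: each edge of G has both endpoints in at least one bag. Running intersection: for every vertex, the bags containing it form a connected subtree. All three properties hold, so this is a valid tree decomposition of width max|bag| − 1 = 2, and hence tw(G) ≤ 2.

Yes; width 2.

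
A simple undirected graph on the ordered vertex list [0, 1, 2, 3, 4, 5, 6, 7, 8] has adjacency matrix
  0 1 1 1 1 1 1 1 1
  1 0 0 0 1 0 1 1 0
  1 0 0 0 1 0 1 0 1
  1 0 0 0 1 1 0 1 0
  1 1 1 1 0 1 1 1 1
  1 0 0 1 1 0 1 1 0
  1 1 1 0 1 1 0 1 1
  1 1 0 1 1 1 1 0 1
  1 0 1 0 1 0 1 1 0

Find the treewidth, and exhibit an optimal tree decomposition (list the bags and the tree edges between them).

The largest bag has 5 vertices, giving width 4; this decomposition certifies tw(G) ≤ 4. Conversely, {0, 3, 4, 5, 7} is a clique of size 5, and the vertices of any clique must share a bag in every tree decomposition; so some bag has ≥ 5 vertices and tw(G) ≥ 4. Combining the bounds, tw(G) = 4.

Treewidth 4.
One such decomposition:
Bags: B1 = {0, 3, 4, 5, 7}  B2 = {0, 4, 5, 6, 7}  B3 = {0, 1, 4, 6, 7}  B4 = {0, 4, 6, 7, 8}  B5 = {0, 2, 4, 6, 8}
Tree: B1–B2, B2–B3, B3–B4, B4–B5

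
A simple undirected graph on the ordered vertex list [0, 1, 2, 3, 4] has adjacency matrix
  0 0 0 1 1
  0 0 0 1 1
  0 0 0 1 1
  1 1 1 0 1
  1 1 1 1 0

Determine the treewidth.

A width-2 tree decomposition is:
Bags: B1 = {1, 3, 4}  B2 = {2, 3, 4}  B3 = {0, 3, 4}
Tree: B1–B2, B1–B3
Every bag has size at most 3, so the width is 3 − 1 = 2 and tw(G) ≤ 2. For the lower bound, the 3 vertices {0, 3, 4} are pairwise adjacent, and any tree decomposition puts a clique entirely inside one bag — forcing width ≥ 2. Combining the bounds, tw(G) = 2.

2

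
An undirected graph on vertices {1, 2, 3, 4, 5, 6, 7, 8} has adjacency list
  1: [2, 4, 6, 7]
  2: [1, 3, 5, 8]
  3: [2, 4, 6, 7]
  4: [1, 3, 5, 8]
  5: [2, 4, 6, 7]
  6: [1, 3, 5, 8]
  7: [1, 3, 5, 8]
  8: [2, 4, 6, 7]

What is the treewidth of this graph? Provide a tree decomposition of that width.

Treewidth 4.
One such decomposition:
Bags: B1 = {1, 2, 3, 5, 8}  B2 = {1, 3, 5, 7, 8}  B3 = {1, 3, 5, 6, 8}  B4 = {1, 3, 4, 5, 8}
Tree: B1–B2, B2–B3, B3–B4

Each bag holds 5 vertices, so the decomposition has width 4, which upper-bounds the treewidth. For the lower bound: the 5 vertex sets {2,3}, {1,7}, {6,8}, {5}, {4} are disjoint, each induces a connected subgraph, and every pair is joined by at least one edge of G. Contracting each set to a single vertex therefore yields K_{5} as a minor, and since treewidth is minor-monotone, tw(G) ≥ tw(K_{5}) = 4. Therefore the treewidth is 4.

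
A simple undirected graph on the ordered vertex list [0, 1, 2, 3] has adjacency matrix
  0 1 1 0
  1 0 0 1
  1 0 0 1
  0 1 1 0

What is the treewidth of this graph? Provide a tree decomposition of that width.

Every bag has size at most 3, so the width is 3 − 1 = 2 and tw(G) ≤ 2. The edges 2–0–1–3–2 form a cycle, so G is not a tree and its treewidth is at least 2. Hence tw(G) = 2 exactly.

Treewidth 2.
Bags: B1 = {0, 1, 2}  B2 = {1, 2, 3}
Tree: B1–B2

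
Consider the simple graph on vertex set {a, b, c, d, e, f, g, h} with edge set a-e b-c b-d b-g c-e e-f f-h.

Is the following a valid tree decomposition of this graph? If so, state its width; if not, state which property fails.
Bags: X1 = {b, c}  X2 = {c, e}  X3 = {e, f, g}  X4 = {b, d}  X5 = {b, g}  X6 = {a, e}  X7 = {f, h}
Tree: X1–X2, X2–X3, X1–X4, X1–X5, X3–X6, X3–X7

A tree decomposition must satisfy three properties: every vertex lies in some bag; for every edge, both endpoints lie together in some bag; and for every vertex, the bags containing it form a connected subtree. Here bags containing vertex g are not connected in the tree, so the decomposition is invalid.

No — bags containing vertex g are not connected in the tree.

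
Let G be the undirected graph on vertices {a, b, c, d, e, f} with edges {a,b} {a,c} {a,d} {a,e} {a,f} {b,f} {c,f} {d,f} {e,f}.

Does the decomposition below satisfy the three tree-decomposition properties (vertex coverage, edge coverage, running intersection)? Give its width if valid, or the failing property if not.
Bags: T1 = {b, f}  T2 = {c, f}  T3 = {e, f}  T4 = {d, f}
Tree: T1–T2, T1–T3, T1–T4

No — vertex a appears in no bag.

A tree decomposition must satisfy three properties: every vertex lies in some bag; for every edge, both endpoints lie together in some bag; and for every vertex, the bags containing it form a connected subtree. Here vertex a appears in no bag, so the decomposition is invalid.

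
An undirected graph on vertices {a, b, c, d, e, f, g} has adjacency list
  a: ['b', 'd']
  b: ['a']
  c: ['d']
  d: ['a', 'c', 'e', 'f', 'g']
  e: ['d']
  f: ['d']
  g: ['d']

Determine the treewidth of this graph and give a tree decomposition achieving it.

Every bag has size at most 2, so the width is 2 − 1 = 1 and tw(G) ≤ 1. G has an edge, so its treewidth is at least 1. Hence tw(G) = 1 exactly.

Treewidth 1.
One optimal decomposition is:
Bags: B1 = {d, e}  B2 = {c, d}  B3 = {a, d}  B4 = {d, f}  B5 = {a, b}  B6 = {d, g}
Tree: B1–B2, B2–B3, B2–B4, B3–B5, B2–B6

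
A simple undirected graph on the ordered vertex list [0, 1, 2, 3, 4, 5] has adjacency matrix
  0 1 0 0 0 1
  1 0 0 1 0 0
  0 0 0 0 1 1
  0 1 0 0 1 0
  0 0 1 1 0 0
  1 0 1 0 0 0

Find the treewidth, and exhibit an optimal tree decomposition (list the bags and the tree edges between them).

Each bag holds 3 vertices, so the decomposition has width 2, which upper-bounds the treewidth. Since 3–4–2–5–0–1–3 is a cycle in G, G is not acyclic. Forests are exactly the graphs of treewidth ≤ 1, so tw(G) ≥ 2. Hence tw(G) = 2 exactly.

Treewidth 2.
One optimal decomposition is:
Bags: B1 = {2, 3, 4}  B2 = {2, 3, 5}  B3 = {0, 3, 5}  B4 = {0, 1, 3}
Tree: B1–B2, B2–B3, B3–B4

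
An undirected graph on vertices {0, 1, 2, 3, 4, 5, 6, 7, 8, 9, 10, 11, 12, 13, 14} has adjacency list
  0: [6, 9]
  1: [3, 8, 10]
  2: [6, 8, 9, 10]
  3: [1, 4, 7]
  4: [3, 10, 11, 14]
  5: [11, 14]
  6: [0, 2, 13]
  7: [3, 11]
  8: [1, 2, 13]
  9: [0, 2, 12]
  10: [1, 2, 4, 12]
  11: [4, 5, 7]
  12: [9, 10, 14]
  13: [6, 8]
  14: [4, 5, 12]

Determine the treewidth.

3

A width-3 tree decomposition is:
Bags: B1 = {5, 7, 11, 14}  B2 = {4, 7, 11, 14}  B3 = {3, 4, 7, 14}  B4 = {3, 4, 12, 14}  B5 = {3, 4, 10, 12}  B6 = {1, 3, 10, 12}  B7 = {1, 9, 10, 12}  B8 = {1, 2, 9, 10}  B9 = {1, 2, 8, 9}  B10 = {0, 2, 8, 9}  B11 = {0, 2, 6, 8}  B12 = {0, 6, 8, 13}
Tree: B1–B2, B2–B3, B3–B4, B4–B5, B5–B6, B6–B7, B7–B8, B8–B9, B9–B10, B10–B11, B11–B12
Every bag has size at most 4, so the width is 4 − 1 = 3 and tw(G) ≤ 3. For the lower bound: the 4 vertex sets {5,7,11}, {14}, {4}, {1,3,10,12} are disjoint, each induces a connected subgraph, and every pair is joined by at least one edge of G. Contracting each set to a single vertex therefore yields K_{4} as a minor, and since treewidth is minor-monotone, tw(G) ≥ tw(K_{4}) = 3. Therefore the treewidth is 3.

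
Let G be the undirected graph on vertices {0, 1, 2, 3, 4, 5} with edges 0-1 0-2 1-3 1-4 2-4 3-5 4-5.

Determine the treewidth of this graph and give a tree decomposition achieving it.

Treewidth 2.
Bags: B1 = {3, 4, 5}  B2 = {1, 3, 4}  B3 = {1, 2, 4}  B4 = {0, 1, 2}
Tree: B1–B2, B2–B3, B3–B4

The largest bag has 3 vertices, giving width 2; this decomposition certifies tw(G) ≤ 2. The edges 5–3–1–4–5 form a cycle, so G is not a tree and its treewidth is at least 2. Hence tw(G) = 2 exactly.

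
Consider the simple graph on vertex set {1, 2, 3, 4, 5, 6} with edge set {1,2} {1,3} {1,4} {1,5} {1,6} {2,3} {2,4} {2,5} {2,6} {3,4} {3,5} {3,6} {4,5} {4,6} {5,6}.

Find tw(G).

A width-5 tree decomposition is:
Bags: B1 = {1, 2, 3, 4, 5, 6}
Tree: (single bag)
With just one bag of size 6, the width is 6 − 1 = 5, so tw(G) ≤ 5. For the lower bound, the 6 vertices {1, 2, 3, 4, 5, 6} are pairwise adjacent, and any tree decomposition puts a clique entirely inside one bag — forcing width ≥ 5. Therefore the treewidth is 5.

5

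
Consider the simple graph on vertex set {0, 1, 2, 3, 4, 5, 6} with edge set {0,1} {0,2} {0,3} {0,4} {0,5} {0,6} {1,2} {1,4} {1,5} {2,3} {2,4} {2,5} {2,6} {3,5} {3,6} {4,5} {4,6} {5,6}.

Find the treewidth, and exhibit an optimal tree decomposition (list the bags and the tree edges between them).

Every bag has size at most 5, so the width is 5 − 1 = 4 and tw(G) ≤ 4. On the other hand G contains the 5-clique {0, 2, 3, 5, 6}. A clique must lie in a single bag of any decomposition, so no decomposition can have width below 4. Combining the bounds, tw(G) = 4.

Treewidth 4.
One optimal decomposition is:
Bags: B1 = {0, 1, 2, 4, 5}  B2 = {0, 2, 4, 5, 6}  B3 = {0, 2, 3, 5, 6}
Tree: B1–B2, B2–B3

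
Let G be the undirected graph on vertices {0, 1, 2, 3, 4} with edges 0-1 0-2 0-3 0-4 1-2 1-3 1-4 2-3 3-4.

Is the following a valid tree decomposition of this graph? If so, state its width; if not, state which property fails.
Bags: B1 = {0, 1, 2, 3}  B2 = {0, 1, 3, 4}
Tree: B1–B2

Checking the three conditions: (i) the bags cover all of {0, 1, 2, 3, 4}; (ii) for each edge, some bag contains both endpoints; (iii) the bags containing any fixed vertex form a subtree. All hold, so the decomposition is valid with width 4 − 1 = 3.

Yes; width 3.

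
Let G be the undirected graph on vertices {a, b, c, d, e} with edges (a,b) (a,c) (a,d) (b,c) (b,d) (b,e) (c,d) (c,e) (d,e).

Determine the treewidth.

3

A width-3 tree decomposition is:
Bags: B1 = {b, c, d, e}  B2 = {a, b, c, d}
Tree: B1–B2
Each bag holds 4 vertices, so the decomposition has width 3, which upper-bounds the treewidth. For the lower bound, the 4 vertices {b, c, d, e} are pairwise adjacent, and any tree decomposition puts a clique entirely inside one bag — forcing width ≥ 3. Hence tw(G) = 3 exactly.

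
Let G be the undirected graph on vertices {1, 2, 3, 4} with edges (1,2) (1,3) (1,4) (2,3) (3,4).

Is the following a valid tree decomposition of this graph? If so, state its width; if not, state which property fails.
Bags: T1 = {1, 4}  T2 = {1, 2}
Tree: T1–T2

A tree decomposition must satisfy three properties: every vertex lies in some bag; for every edge, both endpoints lie together in some bag; and for every vertex, the bags containing it form a connected subtree. Here vertex 3 appears in no bag, so the decomposition is invalid.

No — vertex 3 appears in no bag.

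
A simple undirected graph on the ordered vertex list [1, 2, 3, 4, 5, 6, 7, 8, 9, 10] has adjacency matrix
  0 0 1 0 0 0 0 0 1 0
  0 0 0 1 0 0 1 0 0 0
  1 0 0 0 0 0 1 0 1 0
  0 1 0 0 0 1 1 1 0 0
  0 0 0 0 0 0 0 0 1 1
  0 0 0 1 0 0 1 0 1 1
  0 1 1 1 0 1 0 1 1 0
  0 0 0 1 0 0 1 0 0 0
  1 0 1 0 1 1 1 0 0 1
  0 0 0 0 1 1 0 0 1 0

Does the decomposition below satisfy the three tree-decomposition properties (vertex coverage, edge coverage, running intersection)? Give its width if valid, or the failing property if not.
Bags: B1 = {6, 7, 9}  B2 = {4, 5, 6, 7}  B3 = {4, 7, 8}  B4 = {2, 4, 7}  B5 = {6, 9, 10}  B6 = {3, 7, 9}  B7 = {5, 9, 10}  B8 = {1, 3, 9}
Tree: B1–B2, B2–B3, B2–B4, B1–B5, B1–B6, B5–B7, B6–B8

A tree decomposition must satisfy three properties: every vertex lies in some bag; for every edge, both endpoints lie together in some bag; and for every vertex, the bags containing it form a connected subtree. Here bags containing vertex 5 are not connected in the tree, so the decomposition is invalid.

No — bags containing vertex 5 are not connected in the tree.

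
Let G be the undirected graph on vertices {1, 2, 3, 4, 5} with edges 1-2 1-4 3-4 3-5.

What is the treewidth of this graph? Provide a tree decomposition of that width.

Treewidth 1.
One such decomposition:
Bags: B1 = {1, 2}  B2 = {1, 4}  B3 = {3, 4}  B4 = {3, 5}
Tree: B1–B2, B2–B3, B3–B4

Every bag has size at most 2, so the width is 2 − 1 = 1 and tw(G) ≤ 1. G has an edge, so its treewidth is at least 1. Combining the bounds, tw(G) = 1.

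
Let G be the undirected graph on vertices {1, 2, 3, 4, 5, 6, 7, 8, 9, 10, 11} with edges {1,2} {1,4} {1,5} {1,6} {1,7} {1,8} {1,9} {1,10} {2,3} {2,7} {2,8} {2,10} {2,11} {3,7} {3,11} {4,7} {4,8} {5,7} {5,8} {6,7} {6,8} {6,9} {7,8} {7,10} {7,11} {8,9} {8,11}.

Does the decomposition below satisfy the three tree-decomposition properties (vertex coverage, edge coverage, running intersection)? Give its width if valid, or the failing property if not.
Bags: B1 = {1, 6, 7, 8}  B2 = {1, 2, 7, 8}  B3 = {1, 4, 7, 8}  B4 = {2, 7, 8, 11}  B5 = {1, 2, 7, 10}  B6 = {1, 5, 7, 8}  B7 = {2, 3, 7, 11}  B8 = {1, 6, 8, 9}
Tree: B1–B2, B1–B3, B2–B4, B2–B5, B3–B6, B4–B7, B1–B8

Every vertex of G appears in some bag (union = {1, 2, 3, 4, 5, 6, 7, 8, 9, 10, 11}); every edge is covered by a bag; and for each vertex v the set of bags containing v is connected in the bag tree. The decomposition is therefore valid. The largest bag has 4 vertices, so the width is 3.

Yes; width 3.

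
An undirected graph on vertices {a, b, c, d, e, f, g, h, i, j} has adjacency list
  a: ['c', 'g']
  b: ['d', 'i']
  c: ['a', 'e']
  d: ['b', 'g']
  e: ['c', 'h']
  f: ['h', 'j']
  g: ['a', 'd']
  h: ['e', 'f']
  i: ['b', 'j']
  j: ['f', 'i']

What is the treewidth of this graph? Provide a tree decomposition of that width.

Treewidth 2.
Bags: B1 = {e, f, h}  B2 = {e, f, j}  B3 = {e, i, j}  B4 = {b, e, i}  B5 = {b, d, e}  B6 = {d, e, g}  B7 = {a, e, g}  B8 = {a, c, e}
Tree: B1–B2, B2–B3, B3–B4, B4–B5, B5–B6, B6–B7, B7–B8

Every bag has size at most 3, so the width is 3 − 1 = 2 and tw(G) ≤ 2. For the lower bound, G contains the cycle e–h–f–j–i–b–d–g–a–c–e, so G is not a forest; only forests have treewidth ≤ 1, hence tw(G) ≥ 2. Therefore the treewidth is 2.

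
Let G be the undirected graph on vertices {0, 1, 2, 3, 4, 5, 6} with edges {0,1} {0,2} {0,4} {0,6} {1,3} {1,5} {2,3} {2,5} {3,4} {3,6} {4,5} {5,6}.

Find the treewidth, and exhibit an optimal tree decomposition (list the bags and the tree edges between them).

Treewidth 3.
One such decomposition:
Bags: B1 = {0, 2, 3, 5}  B2 = {0, 1, 3, 5}  B3 = {0, 3, 5, 6}  B4 = {0, 3, 4, 5}
Tree: B1–B2, B2–B3, B3–B4

Each bag holds 4 vertices, so the decomposition has width 3, which upper-bounds the treewidth. For the lower bound: the 4 vertex sets {2,3}, {0,1}, {5}, {6} are disjoint, each induces a connected subgraph, and every pair is joined by at least one edge of G. Contracting each set to a single vertex therefore yields K_{4} as a minor, and since treewidth is minor-monotone, tw(G) ≥ tw(K_{4}) = 3. The upper and lower bounds meet at 3, so that is the treewidth.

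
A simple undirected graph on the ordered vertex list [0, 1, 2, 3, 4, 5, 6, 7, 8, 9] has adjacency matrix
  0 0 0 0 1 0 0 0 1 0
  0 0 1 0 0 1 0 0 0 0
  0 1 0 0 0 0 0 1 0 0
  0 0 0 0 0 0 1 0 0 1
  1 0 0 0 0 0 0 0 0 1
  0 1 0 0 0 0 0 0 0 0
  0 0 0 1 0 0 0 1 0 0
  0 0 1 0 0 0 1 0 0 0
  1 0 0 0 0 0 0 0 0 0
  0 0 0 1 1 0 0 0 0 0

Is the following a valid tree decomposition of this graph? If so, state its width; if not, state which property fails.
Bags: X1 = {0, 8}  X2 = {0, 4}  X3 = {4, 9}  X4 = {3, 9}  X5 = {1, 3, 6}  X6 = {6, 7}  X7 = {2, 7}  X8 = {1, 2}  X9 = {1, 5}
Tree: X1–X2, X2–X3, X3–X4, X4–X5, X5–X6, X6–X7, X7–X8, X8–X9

No — bags containing vertex 1 are not connected in the tree.

A tree decomposition must satisfy three properties: every vertex lies in some bag; for every edge, both endpoints lie together in some bag; and for every vertex, the bags containing it form a connected subtree. Here bags containing vertex 1 are not connected in the tree, so the decomposition is invalid.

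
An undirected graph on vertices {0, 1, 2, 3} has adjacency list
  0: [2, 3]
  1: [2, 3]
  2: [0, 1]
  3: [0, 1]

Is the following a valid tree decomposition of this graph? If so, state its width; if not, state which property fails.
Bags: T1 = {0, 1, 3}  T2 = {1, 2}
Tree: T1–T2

No — edge (0,2) lies in no bag.

A tree decomposition must satisfy three properties: every vertex lies in some bag; for every edge, both endpoints lie together in some bag; and for every vertex, the bags containing it form a connected subtree. Here edge (0,2) lies in no bag, so the decomposition is invalid.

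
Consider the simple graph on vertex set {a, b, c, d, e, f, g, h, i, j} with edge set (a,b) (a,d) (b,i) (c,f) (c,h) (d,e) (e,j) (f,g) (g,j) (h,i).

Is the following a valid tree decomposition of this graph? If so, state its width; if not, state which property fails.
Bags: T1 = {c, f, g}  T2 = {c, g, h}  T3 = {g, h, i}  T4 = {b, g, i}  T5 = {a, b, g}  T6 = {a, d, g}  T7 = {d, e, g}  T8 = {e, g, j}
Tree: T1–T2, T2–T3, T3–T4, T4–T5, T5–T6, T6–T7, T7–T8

Yes; width 2.

Checking the three conditions: (i) the bags cover all of {a, b, c, d, e, f, g, h, i, j}; (ii) for each edge, some bag contains both endpoints; (iii) the bags containing any fixed vertex form a subtree. All hold, so the decomposition is valid with width 3 − 1 = 2.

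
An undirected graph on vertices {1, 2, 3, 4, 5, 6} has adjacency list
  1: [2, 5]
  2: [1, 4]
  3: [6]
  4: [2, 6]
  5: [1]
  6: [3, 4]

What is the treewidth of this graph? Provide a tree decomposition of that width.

Each bag holds 2 vertices, so the decomposition has width 1, which upper-bounds the treewidth. Any graph with an edge has treewidth ≥ 1, and G has the edge 3–6. The upper and lower bounds meet at 1, so that is the treewidth.

Treewidth 1.
One such decomposition:
Bags: B1 = {3, 6}  B2 = {4, 6}  B3 = {2, 4}  B4 = {1, 2}  B5 = {1, 5}
Tree: B1–B2, B2–B3, B3–B4, B4–B5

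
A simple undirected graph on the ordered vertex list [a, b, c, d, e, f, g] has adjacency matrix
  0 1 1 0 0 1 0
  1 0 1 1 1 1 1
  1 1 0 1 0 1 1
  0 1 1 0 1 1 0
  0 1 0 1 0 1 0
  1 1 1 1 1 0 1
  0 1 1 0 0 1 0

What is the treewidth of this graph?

3

A width-3 tree decomposition is:
Bags: B1 = {b, d, e, f}  B2 = {b, c, d, f}  B3 = {b, c, f, g}  B4 = {a, b, c, f}
Tree: B1–B2, B2–B3, B2–B4
Every bag has size at most 4, so the width is 4 − 1 = 3 and tw(G) ≤ 3. For the lower bound, the 4 vertices {b, d, e, f} are pairwise adjacent, and any tree decomposition puts a clique entirely inside one bag — forcing width ≥ 3. Combining the bounds, tw(G) = 3.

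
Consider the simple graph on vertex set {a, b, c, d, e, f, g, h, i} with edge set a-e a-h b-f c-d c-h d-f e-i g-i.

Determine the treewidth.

A width-1 tree decomposition is:
Bags: B1 = {b, f}  B2 = {d, f}  B3 = {c, d}  B4 = {c, h}  B5 = {a, h}  B6 = {a, e}  B7 = {e, i}  B8 = {g, i}
Tree: B1–B2, B2–B3, B3–B4, B4–B5, B5–B6, B6–B7, B7–B8
Each bag holds 2 vertices, so the decomposition has width 1, which upper-bounds the treewidth. Since G has at least one edge (e.g. b–f), it is not an edgeless graph, so tw(G) ≥ 1. Combining the bounds, tw(G) = 1.

1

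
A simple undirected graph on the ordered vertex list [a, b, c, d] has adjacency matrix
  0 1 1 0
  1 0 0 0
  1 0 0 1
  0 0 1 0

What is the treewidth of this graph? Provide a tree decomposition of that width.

Treewidth 1.
One such decomposition:
Bags: B1 = {a, b}  B2 = {a, c}  B3 = {c, d}
Tree: B1–B2, B2–B3

Each bag holds 2 vertices, so the decomposition has width 1, which upper-bounds the treewidth. Any graph with an edge has treewidth ≥ 1, and G has the edge b–a. The upper and lower bounds meet at 1, so that is the treewidth.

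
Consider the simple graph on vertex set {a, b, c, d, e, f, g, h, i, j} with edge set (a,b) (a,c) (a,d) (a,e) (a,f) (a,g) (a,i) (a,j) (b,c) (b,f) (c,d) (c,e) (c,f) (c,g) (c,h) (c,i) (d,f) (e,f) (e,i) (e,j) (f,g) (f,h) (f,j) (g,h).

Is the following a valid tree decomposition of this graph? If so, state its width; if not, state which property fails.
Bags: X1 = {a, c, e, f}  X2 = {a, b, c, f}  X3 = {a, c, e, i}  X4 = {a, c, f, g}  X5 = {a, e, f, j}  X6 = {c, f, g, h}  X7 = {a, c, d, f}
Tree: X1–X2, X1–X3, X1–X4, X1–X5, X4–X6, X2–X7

Every vertex of G appears in some bag (union = {a, b, c, d, e, f, g, h, i, j}); every edge is covered by a bag; and for each vertex v the set of bags containing v is connected in the bag tree. The decomposition is therefore valid. The largest bag has 4 vertices, so the width is 3.

Yes; width 3.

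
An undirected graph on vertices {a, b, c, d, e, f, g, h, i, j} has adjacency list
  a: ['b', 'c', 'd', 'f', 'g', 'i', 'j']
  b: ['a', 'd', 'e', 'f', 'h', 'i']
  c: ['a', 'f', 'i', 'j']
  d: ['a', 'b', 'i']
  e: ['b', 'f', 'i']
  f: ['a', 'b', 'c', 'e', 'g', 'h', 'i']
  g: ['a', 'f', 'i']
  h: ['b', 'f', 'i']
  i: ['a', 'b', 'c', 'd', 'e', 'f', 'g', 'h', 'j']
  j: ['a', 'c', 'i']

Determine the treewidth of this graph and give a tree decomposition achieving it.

Treewidth 3.
One optimal decomposition is:
Bags: B1 = {a, b, f, i}  B2 = {b, f, h, i}  B3 = {a, c, f, i}  B4 = {b, e, f, i}  B5 = {a, c, i, j}  B6 = {a, b, d, i}  B7 = {a, f, g, i}
Tree: B1–B2, B1–B3, B1–B4, B3–B5, B1–B6, B3–B7

Every bag has size at most 4, so the width is 4 − 1 = 3 and tw(G) ≤ 3. For the lower bound, the 4 vertices {a, b, d, i} are pairwise adjacent, and any tree decomposition puts a clique entirely inside one bag — forcing width ≥ 3. The upper and lower bounds meet at 3, so that is the treewidth.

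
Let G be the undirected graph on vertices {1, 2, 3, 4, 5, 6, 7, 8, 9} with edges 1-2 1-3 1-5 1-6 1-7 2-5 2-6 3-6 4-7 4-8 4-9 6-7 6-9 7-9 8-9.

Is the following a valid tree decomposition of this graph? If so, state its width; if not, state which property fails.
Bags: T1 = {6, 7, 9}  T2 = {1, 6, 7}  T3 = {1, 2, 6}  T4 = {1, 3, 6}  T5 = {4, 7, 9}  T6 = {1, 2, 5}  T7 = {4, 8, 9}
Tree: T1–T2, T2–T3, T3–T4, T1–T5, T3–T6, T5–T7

Checking the three conditions: (i) the bags cover all of {1, 2, 3, 4, 5, 6, 7, 8, 9}; (ii) for each edge, some bag contains both endpoints; (iii) the bags containing any fixed vertex form a subtree. All hold, so the decomposition is valid with width 3 − 1 = 2.

Yes; width 2.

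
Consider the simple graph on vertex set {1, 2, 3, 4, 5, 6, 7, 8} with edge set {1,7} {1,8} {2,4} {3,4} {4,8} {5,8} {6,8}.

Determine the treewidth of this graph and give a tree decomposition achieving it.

Each bag holds 2 vertices, so the decomposition has width 1, which upper-bounds the treewidth. Since G has at least one edge (e.g. 6–8), it is not an edgeless graph, so tw(G) ≥ 1. Combining the bounds, tw(G) = 1.

Treewidth 1.
One such decomposition:
Bags: B1 = {6, 8}  B2 = {5, 8}  B3 = {1, 8}  B4 = {4, 8}  B5 = {3, 4}  B6 = {1, 7}  B7 = {2, 4}
Tree: B1–B2, B1–B3, B3–B4, B4–B5, B3–B6, B4–B7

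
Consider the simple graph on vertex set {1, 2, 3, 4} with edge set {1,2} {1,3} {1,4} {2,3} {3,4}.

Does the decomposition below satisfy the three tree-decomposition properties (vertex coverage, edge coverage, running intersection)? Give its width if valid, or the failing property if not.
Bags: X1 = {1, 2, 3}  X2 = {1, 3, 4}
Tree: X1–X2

Every vertex of G appears in some bag (union = {1, 2, 3, 4}); every edge is covered by a bag; and for each vertex v the set of bags containing v is connected in the bag tree. The decomposition is therefore valid. The largest bag has 3 vertices, so the width is 2.

Yes; width 2.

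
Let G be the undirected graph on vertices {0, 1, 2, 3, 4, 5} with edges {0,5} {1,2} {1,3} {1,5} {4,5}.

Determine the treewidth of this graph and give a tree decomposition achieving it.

Treewidth 1.
One such decomposition:
Bags: B1 = {1, 5}  B2 = {1, 3}  B3 = {1, 2}  B4 = {4, 5}  B5 = {0, 5}
Tree: B1–B2, B1–B3, B1–B4, B1–B5

The largest bag has 2 vertices, giving width 1; this decomposition certifies tw(G) ≤ 1. Since G has at least one edge (e.g. 5–1), it is not an edgeless graph, so tw(G) ≥ 1. Therefore the treewidth is 1.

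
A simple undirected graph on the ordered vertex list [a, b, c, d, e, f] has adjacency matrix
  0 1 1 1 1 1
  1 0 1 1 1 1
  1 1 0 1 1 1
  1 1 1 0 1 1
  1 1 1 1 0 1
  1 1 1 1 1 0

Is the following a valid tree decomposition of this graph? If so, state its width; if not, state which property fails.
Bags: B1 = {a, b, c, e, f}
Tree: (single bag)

No — vertex d appears in no bag.

A tree decomposition must satisfy three properties: every vertex lies in some bag; for every edge, both endpoints lie together in some bag; and for every vertex, the bags containing it form a connected subtree. Here vertex d appears in no bag, so the decomposition is invalid.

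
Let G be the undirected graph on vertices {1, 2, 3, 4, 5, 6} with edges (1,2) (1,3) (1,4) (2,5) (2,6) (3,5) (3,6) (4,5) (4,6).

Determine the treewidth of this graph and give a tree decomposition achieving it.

Treewidth 3.
One optimal decomposition is:
Bags: B1 = {2, 3, 4, 5}  B2 = {2, 3, 4, 6}  B3 = {1, 2, 3, 4}
Tree: B1–B2, B2–B3

The largest bag has 4 vertices, giving width 3; this decomposition certifies tw(G) ≤ 3. For the lower bound: the 4 vertex sets {4,5}, {2,6}, {3}, {1} are disjoint, each induces a connected subgraph, and every pair is joined by at least one edge of G. Contracting each set to a single vertex therefore yields K_{4} as a minor, and since treewidth is minor-monotone, tw(G) ≥ tw(K_{4}) = 3. Combining the bounds, tw(G) = 3.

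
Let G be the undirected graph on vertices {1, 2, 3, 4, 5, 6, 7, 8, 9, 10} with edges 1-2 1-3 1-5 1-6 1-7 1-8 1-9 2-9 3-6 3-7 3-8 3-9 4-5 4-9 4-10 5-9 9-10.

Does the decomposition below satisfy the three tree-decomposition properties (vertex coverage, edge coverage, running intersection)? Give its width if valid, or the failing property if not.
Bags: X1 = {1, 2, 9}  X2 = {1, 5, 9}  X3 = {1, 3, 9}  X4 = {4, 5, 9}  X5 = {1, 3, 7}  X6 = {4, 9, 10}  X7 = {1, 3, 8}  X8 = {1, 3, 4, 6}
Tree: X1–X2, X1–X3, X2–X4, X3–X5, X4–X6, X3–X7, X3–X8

A tree decomposition must satisfy three properties: every vertex lies in some bag; for every edge, both endpoints lie together in some bag; and for every vertex, the bags containing it form a connected subtree. Here bags containing vertex 4 are not connected in the tree, so the decomposition is invalid.

No — bags containing vertex 4 are not connected in the tree.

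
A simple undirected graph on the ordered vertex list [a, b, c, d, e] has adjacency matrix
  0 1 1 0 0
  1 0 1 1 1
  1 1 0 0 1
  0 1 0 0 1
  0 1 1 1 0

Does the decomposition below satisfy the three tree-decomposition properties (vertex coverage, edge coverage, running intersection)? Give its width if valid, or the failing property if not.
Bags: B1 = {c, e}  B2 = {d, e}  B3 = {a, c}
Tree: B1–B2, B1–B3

No — vertex b appears in no bag.

A tree decomposition must satisfy three properties: every vertex lies in some bag; for every edge, both endpoints lie together in some bag; and for every vertex, the bags containing it form a connected subtree. Here vertex b appears in no bag, so the decomposition is invalid.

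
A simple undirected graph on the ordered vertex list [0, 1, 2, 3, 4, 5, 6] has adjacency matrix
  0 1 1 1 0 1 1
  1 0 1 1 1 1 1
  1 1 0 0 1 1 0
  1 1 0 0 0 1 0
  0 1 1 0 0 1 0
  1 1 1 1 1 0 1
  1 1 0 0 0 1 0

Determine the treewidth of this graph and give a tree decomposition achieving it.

Treewidth 3.
Bags: B1 = {0, 1, 5, 6}  B2 = {0, 1, 2, 5}  B3 = {0, 1, 3, 5}  B4 = {1, 2, 4, 5}
Tree: B1–B2, B1–B3, B2–B4

The largest bag has 4 vertices, giving width 3; this decomposition certifies tw(G) ≤ 3. Conversely, {0, 1, 2, 5} is a clique of size 4, and the vertices of any clique must share a bag in every tree decomposition; so some bag has ≥ 4 vertices and tw(G) ≥ 3. The upper and lower bounds meet at 3, so that is the treewidth.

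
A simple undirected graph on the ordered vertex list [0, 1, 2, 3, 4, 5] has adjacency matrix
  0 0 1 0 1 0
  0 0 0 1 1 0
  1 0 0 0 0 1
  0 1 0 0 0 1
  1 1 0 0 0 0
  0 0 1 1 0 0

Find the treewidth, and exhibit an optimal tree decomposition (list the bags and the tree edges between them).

Treewidth 2.
One optimal decomposition is:
Bags: B1 = {0, 2, 5}  B2 = {0, 4, 5}  B3 = {1, 4, 5}  B4 = {1, 3, 5}
Tree: B1–B2, B2–B3, B3–B4

The largest bag has 3 vertices, giving width 2; this decomposition certifies tw(G) ≤ 2. For the lower bound, G contains the cycle 5–2–0–4–1–3–5, so G is not a forest; only forests have treewidth ≤ 1, hence tw(G) ≥ 2. The upper and lower bounds meet at 2, so that is the treewidth.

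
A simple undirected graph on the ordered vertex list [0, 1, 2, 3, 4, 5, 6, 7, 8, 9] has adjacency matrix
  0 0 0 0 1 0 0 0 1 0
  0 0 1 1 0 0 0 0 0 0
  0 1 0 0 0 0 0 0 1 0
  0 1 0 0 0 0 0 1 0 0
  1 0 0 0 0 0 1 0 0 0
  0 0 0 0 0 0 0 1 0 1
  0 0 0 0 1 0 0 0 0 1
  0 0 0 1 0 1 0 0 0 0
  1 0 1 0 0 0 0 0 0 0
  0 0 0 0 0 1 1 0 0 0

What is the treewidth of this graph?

2

A width-2 tree decomposition is:
Bags: B1 = {1, 2, 8}  B2 = {1, 3, 8}  B3 = {3, 7, 8}  B4 = {5, 7, 8}  B5 = {5, 8, 9}  B6 = {6, 8, 9}  B7 = {4, 6, 8}  B8 = {0, 4, 8}
Tree: B1–B2, B2–B3, B3–B4, B4–B5, B5–B6, B6–B7, B7–B8
The largest bag has 3 vertices, giving width 2; this decomposition certifies tw(G) ≤ 2. For the lower bound, G contains the cycle 8–2–1–3–7–5–9–6–4–0–8, so G is not a forest; only forests have treewidth ≤ 1, hence tw(G) ≥ 2. The upper and lower bounds meet at 2, so that is the treewidth.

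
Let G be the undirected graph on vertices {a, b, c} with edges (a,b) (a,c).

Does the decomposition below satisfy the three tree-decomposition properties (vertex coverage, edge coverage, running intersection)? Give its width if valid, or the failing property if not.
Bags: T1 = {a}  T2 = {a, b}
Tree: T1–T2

A tree decomposition must satisfy three properties: every vertex lies in some bag; for every edge, both endpoints lie together in some bag; and for every vertex, the bags containing it form a connected subtree. Here vertex c appears in no bag, so the decomposition is invalid.

No — vertex c appears in no bag.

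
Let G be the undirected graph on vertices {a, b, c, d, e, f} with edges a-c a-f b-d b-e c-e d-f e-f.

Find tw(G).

A width-2 tree decomposition is:
Bags: B1 = {a, c, e}  B2 = {a, e, f}  B3 = {b, e, f}  B4 = {b, d, f}
Tree: B1–B2, B2–B3, B3–B4
Every bag has size at most 3, so the width is 3 − 1 = 2 and tw(G) ≤ 2. Since c–a–f–e–c is a cycle in G, G is not acyclic. Forests are exactly the graphs of treewidth ≤ 1, so tw(G) ≥ 2. Therefore the treewidth is 2.

2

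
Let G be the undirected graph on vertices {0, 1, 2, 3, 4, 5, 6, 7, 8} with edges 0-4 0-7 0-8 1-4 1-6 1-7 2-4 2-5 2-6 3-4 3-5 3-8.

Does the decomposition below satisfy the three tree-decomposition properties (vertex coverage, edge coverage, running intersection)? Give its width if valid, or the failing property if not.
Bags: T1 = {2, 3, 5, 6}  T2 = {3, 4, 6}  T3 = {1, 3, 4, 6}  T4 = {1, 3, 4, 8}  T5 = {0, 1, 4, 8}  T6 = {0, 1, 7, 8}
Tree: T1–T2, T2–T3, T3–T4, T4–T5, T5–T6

No — edge (2,4) lies in no bag.

A tree decomposition must satisfy three properties: every vertex lies in some bag; for every edge, both endpoints lie together in some bag; and for every vertex, the bags containing it form a connected subtree. Here edge (2,4) lies in no bag, so the decomposition is invalid.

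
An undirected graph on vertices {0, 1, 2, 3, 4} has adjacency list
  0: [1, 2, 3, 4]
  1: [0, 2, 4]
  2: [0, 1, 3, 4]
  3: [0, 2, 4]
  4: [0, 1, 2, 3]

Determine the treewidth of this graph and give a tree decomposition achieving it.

Treewidth 3.
Bags: B1 = {0, 1, 2, 4}  B2 = {0, 2, 3, 4}
Tree: B1–B2

Every bag has size at most 4, so the width is 4 − 1 = 3 and tw(G) ≤ 3. For the lower bound, the 4 vertices {0, 1, 2, 4} are pairwise adjacent, and any tree decomposition puts a clique entirely inside one bag — forcing width ≥ 3. The upper and lower bounds meet at 3, so that is the treewidth.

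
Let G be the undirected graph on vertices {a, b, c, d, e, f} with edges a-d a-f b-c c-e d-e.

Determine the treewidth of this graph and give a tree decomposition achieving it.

Treewidth 1.
One optimal decomposition is:
Bags: B1 = {a, f}  B2 = {a, d}  B3 = {d, e}  B4 = {c, e}  B5 = {b, c}
Tree: B1–B2, B2–B3, B3–B4, B4–B5

Each bag holds 2 vertices, so the decomposition has width 1, which upper-bounds the treewidth. Since G has at least one edge (e.g. f–a), it is not an edgeless graph, so tw(G) ≥ 1. Combining the bounds, tw(G) = 1.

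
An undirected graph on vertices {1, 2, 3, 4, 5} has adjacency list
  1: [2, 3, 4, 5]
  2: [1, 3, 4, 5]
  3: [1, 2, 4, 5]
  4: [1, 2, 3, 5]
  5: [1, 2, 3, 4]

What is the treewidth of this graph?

A width-4 tree decomposition is:
Bags: B1 = {1, 2, 3, 4, 5}
Tree: (single bag)
A single bag containing all 5 vertices is trivially a valid decomposition of width 4. Conversely, {1, 2, 3, 4, 5} is a clique of size 5, and the vertices of any clique must share a bag in every tree decomposition; so some bag has ≥ 5 vertices and tw(G) ≥ 4. Therefore the treewidth is 4.

4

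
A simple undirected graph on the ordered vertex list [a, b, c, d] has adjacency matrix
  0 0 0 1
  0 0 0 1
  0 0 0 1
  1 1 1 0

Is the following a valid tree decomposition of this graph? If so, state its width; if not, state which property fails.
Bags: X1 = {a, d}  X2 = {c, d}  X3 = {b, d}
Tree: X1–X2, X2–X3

Yes; width 1.

Vertex coverage: the bags together contain {a, b, c, d}, the full vertex set. Edge coverage: each edge of G has both endpoints in at least one bag. Running intersection: for every vertex, the bags containing it form a connected subtree. All three properties hold, so this is a valid tree decomposition of width max|bag| − 1 = 1, and hence tw(G) ≤ 1.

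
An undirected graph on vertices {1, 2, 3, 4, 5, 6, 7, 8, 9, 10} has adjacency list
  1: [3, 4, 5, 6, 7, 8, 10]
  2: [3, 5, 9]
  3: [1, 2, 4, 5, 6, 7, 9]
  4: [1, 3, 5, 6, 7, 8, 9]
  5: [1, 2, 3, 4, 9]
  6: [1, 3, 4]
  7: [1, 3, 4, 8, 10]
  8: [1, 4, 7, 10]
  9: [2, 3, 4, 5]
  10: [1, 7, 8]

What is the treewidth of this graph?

3

A width-3 tree decomposition is:
Bags: B1 = {1, 3, 4, 6}  B2 = {1, 3, 4, 7}  B3 = {1, 4, 7, 8}  B4 = {1, 7, 8, 10}  B5 = {1, 3, 4, 5}  B6 = {3, 4, 5, 9}  B7 = {2, 3, 5, 9}
Tree: B1–B2, B2–B3, B3–B4, B2–B5, B5–B6, B6–B7
Each bag holds 4 vertices, so the decomposition has width 3, which upper-bounds the treewidth. Conversely, {1, 7, 8, 10} is a clique of size 4, and the vertices of any clique must share a bag in every tree decomposition; so some bag has ≥ 4 vertices and tw(G) ≥ 3. Therefore the treewidth is 3.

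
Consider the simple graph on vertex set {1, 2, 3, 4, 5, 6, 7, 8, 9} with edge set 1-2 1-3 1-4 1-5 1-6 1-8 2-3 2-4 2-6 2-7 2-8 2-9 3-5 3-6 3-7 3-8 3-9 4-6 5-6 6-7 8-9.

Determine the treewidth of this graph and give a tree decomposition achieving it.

The largest bag has 4 vertices, giving width 3; this decomposition certifies tw(G) ≤ 3. On the other hand G contains the 4-clique {1, 2, 3, 8}. A clique must lie in a single bag of any decomposition, so no decomposition can have width below 3. The upper and lower bounds meet at 3, so that is the treewidth.

Treewidth 3.
One optimal decomposition is:
Bags: B1 = {1, 2, 3, 6}  B2 = {2, 3, 6, 7}  B3 = {1, 2, 3, 8}  B4 = {1, 3, 5, 6}  B5 = {1, 2, 4, 6}  B6 = {2, 3, 8, 9}
Tree: B1–B2, B1–B3, B1–B4, B1–B5, B3–B6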